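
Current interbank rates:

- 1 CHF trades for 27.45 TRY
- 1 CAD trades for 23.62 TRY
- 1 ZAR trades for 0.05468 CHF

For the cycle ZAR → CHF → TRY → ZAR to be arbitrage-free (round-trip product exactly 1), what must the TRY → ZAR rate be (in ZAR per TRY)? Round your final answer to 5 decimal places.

Known legs of the cycle: 0.05468 × 27.45 = 1.500966
For no arbitrage the full-cycle product must be 1, so the missing rate is 1 / 1.500966 ≈ 0.6662376.

0.66624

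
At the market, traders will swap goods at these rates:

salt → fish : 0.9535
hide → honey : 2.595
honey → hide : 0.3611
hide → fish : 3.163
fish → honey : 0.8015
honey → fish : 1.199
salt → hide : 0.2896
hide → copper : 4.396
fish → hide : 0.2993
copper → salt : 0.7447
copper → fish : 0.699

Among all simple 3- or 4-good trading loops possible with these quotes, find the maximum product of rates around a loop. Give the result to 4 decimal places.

hide→copper→salt→hide: 4.396 × 0.7447 × 0.2896 = 0.94806
fish→hide→copper→salt→fish: 0.2993 × 4.396 × 0.7447 × 0.9535 = 0.93426
fish→hide→honey→fish: 0.2993 × 2.595 × 1.199 = 0.93124
fish→hide→copper→fish: 0.2993 × 4.396 × 0.699 = 0.91969
fish→honey→hide→fish: 0.8015 × 0.3611 × 3.163 = 0.91544
fish→honey→hide→copper→fish: 0.8015 × 0.3611 × 4.396 × 0.699 = 0.88934
Maximum is hide→copper→salt→hide at 0.9481; no arbitrage — every cycle loses value.

0.9481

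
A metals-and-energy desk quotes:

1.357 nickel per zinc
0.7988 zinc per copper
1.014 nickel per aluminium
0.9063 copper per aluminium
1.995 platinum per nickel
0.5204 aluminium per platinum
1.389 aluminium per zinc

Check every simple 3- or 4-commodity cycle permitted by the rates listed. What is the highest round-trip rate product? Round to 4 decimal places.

platinum→aluminium→nickel→platinum: 0.5204 × 1.014 × 1.995 = 1.05273
copper→zinc→aluminium→copper: 0.7988 × 1.389 × 0.9063 = 1.00557
Maximum is platinum→aluminium→nickel→platinum at 1.0527; arbitrage exists.

1.0527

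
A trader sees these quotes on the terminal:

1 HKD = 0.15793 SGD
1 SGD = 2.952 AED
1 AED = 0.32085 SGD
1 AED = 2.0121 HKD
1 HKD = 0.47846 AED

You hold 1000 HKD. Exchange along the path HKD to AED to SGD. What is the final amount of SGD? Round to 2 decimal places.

153.51

1000 HKD × 0.47846 = 478.46 AED
478.46 AED × 0.32085 = 153.513891 SGD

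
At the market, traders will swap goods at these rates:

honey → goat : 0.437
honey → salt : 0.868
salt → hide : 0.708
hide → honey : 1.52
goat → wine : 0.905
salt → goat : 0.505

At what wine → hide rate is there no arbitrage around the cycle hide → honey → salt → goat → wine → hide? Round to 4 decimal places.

1.6584

Known legs of the cycle: 1.52 × 0.868 × 0.505 × 0.905 = 0.602980504
For no arbitrage the full-cycle product must be 1, so the missing rate is 1 / 0.602980504 ≈ 1.658428.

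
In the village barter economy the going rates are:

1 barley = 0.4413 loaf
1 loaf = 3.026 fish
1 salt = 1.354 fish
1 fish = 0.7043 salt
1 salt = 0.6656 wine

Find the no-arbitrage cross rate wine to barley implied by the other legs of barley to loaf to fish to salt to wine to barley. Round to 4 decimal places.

1.5974

Known legs of the cycle: 0.4413 × 3.026 × 0.7043 × 0.6656 = 0.625999307541504
For no arbitrage the full-cycle product must be 1, so the missing rate is 1 / 0.625999307541504 ≈ 1.597446.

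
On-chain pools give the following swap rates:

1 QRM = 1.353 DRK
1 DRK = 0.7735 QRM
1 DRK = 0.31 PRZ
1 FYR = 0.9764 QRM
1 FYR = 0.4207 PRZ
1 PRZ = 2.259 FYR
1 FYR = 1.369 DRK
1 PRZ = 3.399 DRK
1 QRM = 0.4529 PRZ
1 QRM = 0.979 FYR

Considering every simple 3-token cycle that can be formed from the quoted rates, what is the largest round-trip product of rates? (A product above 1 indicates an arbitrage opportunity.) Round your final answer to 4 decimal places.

PRZ→DRK→QRM→PRZ: 3.399 × 0.7735 × 0.4529 = 1.19073
FYR→DRK→QRM→FYR: 1.369 × 0.7735 × 0.979 = 1.03668
PRZ→FYR→QRM→PRZ: 2.259 × 0.9764 × 0.4529 = 0.99896
PRZ→FYR→DRK→PRZ: 2.259 × 1.369 × 0.31 = 0.95870
Maximum is PRZ→DRK→QRM→PRZ at 1.1907; arbitrage exists.

1.1907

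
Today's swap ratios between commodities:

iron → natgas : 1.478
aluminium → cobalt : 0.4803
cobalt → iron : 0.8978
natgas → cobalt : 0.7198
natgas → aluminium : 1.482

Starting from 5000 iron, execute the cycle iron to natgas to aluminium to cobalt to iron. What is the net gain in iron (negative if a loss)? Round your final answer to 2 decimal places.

5000 iron × 1.478 = 7390 natgas
7390 natgas × 1.482 = 10951.98 aluminium
10951.98 aluminium × 0.4803 = 5260.235994 cobalt
5260.235994 cobalt × 0.8978 = 4722.6398754132 iron
Net change: 4722.6398754132 − 5000 = -277.3601245868 iron

-277.36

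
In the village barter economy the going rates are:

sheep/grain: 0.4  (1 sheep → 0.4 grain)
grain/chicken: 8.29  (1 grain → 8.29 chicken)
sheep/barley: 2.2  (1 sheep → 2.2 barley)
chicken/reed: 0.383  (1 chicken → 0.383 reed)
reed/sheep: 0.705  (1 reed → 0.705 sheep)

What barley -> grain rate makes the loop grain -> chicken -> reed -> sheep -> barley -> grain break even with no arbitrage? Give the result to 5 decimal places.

0.20306

Known legs of the cycle: 8.29 × 0.383 × 0.705 × 2.2 = 4.92453357
For no arbitrage the full-cycle product must be 1, so the missing rate is 1 / 4.92453357 ≈ 0.2030649.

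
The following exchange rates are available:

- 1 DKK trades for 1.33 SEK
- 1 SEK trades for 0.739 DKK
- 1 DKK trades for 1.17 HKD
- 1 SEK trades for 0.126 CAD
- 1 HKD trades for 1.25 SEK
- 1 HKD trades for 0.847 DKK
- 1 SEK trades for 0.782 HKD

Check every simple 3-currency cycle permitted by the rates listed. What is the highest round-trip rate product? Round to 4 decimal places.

1.0808

DKK→HKD→SEK→DKK: 1.17 × 1.25 × 0.739 = 1.08079
DKK→SEK→HKD→DKK: 1.33 × 0.782 × 0.847 = 0.88093
Maximum is DKK→HKD→SEK→DKK at 1.0808; arbitrage exists.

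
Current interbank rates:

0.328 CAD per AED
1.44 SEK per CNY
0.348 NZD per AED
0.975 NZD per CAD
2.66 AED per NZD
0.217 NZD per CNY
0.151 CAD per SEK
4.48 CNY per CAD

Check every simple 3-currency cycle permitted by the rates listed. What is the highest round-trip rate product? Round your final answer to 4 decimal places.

0.9741

CNY→SEK→CAD→CNY: 1.44 × 0.151 × 4.48 = 0.97413
NZD→AED→CAD→NZD: 2.66 × 0.328 × 0.975 = 0.85067
Maximum is CNY→SEK→CAD→CNY at 0.9741; no arbitrage — every cycle loses value.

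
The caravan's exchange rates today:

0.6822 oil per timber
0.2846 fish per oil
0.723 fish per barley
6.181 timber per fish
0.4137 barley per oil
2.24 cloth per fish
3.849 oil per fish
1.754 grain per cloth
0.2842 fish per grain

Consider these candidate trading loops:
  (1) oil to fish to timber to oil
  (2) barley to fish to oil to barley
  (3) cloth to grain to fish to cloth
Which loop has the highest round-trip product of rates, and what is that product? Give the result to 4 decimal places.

1.2001

(1) 0.2846 × 6.181 × 0.6822 = 1.20007
(2) 0.723 × 3.849 × 0.4137 = 1.15126
(3) 1.754 × 0.2842 × 2.24 = 1.11661
Highest is cycle (1) at 1.2001 (>1, arbitrage).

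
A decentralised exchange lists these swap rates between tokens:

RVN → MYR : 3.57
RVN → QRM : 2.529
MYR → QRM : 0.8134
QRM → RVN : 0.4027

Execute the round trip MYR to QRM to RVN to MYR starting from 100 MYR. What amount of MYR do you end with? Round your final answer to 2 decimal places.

116.94

100 MYR × 0.8134 = 81.34 QRM
81.34 QRM × 0.4027 = 32.755618 RVN
32.755618 RVN × 3.57 = 116.93755626 MYR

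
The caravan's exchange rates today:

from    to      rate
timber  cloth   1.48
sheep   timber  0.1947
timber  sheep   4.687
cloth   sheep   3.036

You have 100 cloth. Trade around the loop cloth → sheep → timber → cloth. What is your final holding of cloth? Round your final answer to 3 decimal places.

100 cloth × 3.036 = 303.6 sheep
303.6 sheep × 0.1947 = 59.11092 timber
59.11092 timber × 1.48 = 87.4841616 cloth

87.484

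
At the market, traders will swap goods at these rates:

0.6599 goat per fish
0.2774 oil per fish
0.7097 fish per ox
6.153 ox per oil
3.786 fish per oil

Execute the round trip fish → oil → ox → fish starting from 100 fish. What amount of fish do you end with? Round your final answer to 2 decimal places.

100 fish × 0.2774 = 27.74 oil
27.74 oil × 6.153 = 170.68422 ox
170.68422 ox × 0.7097 = 121.134590934 fish

121.13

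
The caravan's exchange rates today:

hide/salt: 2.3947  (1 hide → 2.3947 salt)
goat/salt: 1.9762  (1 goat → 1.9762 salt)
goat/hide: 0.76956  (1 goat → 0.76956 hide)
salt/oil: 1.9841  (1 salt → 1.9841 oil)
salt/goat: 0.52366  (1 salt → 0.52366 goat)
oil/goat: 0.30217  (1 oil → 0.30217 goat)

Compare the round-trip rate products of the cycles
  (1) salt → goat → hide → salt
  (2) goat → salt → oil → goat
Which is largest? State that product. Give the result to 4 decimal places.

(1) 0.52366 × 0.76956 × 2.3947 = 0.96503
(2) 1.9762 × 1.9841 × 0.30217 = 1.18480
Highest is cycle (2) at 1.1848 (>1, arbitrage).

1.1848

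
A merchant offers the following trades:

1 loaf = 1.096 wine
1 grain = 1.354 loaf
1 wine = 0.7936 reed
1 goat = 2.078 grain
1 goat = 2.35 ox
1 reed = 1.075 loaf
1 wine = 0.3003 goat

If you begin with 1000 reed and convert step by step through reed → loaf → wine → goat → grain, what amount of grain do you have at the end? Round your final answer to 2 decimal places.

1000 reed × 1.075 = 1075 loaf
1075 loaf × 1.096 = 1178.2 wine
1178.2 wine × 0.3003 = 353.81346 goat
353.81346 goat × 2.078 = 735.22436988 grain

735.22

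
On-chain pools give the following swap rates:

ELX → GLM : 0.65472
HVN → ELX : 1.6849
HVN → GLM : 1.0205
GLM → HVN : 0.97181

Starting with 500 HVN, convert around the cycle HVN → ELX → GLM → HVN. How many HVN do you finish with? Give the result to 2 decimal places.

536.02

500 HVN × 1.6849 = 842.45 ELX
842.45 ELX × 0.65472 = 551.568864 GLM
551.568864 GLM × 0.97181 = 536.02013772384 HVN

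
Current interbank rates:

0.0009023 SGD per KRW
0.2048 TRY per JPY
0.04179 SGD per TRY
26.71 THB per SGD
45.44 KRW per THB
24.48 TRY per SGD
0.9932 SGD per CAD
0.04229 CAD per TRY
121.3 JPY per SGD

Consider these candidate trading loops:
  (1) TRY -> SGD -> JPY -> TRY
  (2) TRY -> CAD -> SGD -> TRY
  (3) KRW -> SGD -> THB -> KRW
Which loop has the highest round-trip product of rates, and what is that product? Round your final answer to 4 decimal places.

(1) 0.04179 × 121.3 × 0.2048 = 1.03816
(2) 0.04229 × 0.9932 × 24.48 = 1.02822
(3) 0.0009023 × 26.71 × 45.44 = 1.09512
Highest is cycle (3) at 1.0951 (>1, arbitrage).

1.0951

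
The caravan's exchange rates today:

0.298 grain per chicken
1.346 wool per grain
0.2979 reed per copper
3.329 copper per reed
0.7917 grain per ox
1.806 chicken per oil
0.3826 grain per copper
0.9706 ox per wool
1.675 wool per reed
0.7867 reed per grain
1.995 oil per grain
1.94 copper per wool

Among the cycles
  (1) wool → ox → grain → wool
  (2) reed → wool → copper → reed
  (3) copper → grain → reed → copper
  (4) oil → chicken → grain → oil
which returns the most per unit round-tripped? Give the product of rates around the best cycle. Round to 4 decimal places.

1.0737

(1) 0.9706 × 0.7917 × 1.346 = 1.03430
(2) 1.675 × 1.94 × 0.2979 = 0.96803
(3) 0.3826 × 0.7867 × 3.329 = 1.00200
(4) 1.806 × 0.298 × 1.995 = 1.07369
Highest is cycle (4) at 1.0737 (>1, arbitrage).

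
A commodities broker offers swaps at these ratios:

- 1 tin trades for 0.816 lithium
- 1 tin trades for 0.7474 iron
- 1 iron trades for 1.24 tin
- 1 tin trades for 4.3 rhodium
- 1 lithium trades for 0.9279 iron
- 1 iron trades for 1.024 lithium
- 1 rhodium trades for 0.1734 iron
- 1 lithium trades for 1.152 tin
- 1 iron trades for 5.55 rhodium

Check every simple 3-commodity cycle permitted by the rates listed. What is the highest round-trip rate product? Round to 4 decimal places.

tin→lithium→iron→tin: 0.816 × 0.9279 × 1.24 = 0.93889
tin→rhodium→iron→tin: 4.3 × 0.1734 × 1.24 = 0.92457
tin→iron→lithium→tin: 0.7474 × 1.024 × 1.152 = 0.88167
Maximum is tin→lithium→iron→tin at 0.9389; no arbitrage — every cycle loses value.

0.9389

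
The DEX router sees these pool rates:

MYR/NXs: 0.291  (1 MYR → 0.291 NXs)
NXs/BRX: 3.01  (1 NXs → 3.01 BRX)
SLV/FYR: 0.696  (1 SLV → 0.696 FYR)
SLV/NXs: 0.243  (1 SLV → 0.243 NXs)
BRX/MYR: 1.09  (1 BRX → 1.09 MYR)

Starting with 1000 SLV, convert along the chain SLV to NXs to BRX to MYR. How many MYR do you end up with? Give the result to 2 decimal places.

1000 SLV × 0.243 = 243 NXs
243 NXs × 3.01 = 731.43 BRX
731.43 BRX × 1.09 = 797.2587 MYR

797.26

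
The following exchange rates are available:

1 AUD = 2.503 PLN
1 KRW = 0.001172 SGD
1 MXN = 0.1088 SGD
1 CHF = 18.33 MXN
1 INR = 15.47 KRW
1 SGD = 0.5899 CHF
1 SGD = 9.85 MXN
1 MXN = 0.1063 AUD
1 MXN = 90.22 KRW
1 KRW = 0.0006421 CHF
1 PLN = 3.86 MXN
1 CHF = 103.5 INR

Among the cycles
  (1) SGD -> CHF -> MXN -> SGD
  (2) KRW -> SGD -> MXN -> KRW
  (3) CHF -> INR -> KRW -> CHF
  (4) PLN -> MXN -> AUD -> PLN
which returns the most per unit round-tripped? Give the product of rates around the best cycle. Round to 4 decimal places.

(1) 0.5899 × 18.33 × 0.1088 = 1.17644
(2) 0.001172 × 9.85 × 90.22 = 1.04152
(3) 103.5 × 15.47 × 0.0006421 = 1.02810
(4) 3.86 × 0.1063 × 2.503 = 1.02703
Highest is cycle (1) at 1.1764 (>1, arbitrage).

1.1764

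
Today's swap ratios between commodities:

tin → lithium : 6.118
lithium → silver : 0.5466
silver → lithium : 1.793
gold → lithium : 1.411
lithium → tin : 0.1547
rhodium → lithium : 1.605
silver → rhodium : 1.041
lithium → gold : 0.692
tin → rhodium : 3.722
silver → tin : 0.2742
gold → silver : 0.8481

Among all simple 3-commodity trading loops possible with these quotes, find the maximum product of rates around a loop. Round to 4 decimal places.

lithium→gold→silver→lithium: 0.692 × 0.8481 × 1.793 = 1.05229
lithium→tin→rhodium→lithium: 0.1547 × 3.722 × 1.605 = 0.92415
lithium→silver→tin→lithium: 0.5466 × 0.2742 × 6.118 = 0.91695
lithium→silver→rhodium→lithium: 0.5466 × 1.041 × 1.605 = 0.91326
Maximum is lithium→gold→silver→lithium at 1.0523; arbitrage exists.

1.0523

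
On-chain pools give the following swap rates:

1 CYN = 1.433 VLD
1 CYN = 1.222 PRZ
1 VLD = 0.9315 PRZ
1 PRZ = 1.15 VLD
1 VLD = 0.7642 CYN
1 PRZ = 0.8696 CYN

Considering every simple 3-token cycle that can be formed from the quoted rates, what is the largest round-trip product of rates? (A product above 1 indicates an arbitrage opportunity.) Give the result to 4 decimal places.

VLD→PRZ→CYN→VLD: 0.9315 × 0.8696 × 1.433 = 1.16078
VLD→CYN→PRZ→VLD: 0.7642 × 1.222 × 1.15 = 1.07393
Maximum is VLD→PRZ→CYN→VLD at 1.1608; arbitrage exists.

1.1608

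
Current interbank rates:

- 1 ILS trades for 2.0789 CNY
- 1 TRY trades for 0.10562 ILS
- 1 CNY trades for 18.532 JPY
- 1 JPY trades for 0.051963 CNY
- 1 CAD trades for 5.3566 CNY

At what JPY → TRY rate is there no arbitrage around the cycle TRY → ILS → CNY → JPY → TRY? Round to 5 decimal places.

Known legs of the cycle: 0.10562 × 2.0789 × 18.532 = 4.069134582376
For no arbitrage the full-cycle product must be 1, so the missing rate is 1 / 4.069134582376 ≈ 0.2457525.

0.24575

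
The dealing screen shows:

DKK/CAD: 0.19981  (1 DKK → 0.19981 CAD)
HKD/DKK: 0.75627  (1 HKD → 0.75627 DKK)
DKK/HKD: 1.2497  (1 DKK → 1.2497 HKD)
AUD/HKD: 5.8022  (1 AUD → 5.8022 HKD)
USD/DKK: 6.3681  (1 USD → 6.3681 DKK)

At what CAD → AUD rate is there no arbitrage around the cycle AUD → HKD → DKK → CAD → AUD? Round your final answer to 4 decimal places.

Known legs of the cycle: 5.8022 × 0.75627 × 0.19981 = 0.87677223313914
For no arbitrage the full-cycle product must be 1, so the missing rate is 1 / 0.87677223313914 ≈ 1.140547.

1.1405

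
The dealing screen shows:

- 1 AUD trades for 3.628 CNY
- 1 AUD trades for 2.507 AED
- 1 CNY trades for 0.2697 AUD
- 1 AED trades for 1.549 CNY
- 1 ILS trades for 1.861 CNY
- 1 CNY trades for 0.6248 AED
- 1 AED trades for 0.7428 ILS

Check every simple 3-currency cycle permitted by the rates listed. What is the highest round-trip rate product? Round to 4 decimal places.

1.0473

AUD→AED→CNY→AUD: 2.507 × 1.549 × 0.2697 = 1.04734
CNY→AED→ILS→CNY: 0.6248 × 0.7428 × 1.861 = 0.86369
Maximum is AUD→AED→CNY→AUD at 1.0473; arbitrage exists.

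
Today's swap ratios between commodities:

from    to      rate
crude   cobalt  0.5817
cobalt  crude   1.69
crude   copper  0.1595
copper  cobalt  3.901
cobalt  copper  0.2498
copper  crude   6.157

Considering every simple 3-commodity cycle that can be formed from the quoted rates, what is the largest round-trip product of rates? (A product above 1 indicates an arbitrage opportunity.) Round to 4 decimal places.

1.0515

copper→cobalt→crude→copper: 3.901 × 1.69 × 0.1595 = 1.05153
copper→crude→cobalt→copper: 6.157 × 0.5817 × 0.2498 = 0.89467
Maximum is copper→cobalt→crude→copper at 1.0515; arbitrage exists.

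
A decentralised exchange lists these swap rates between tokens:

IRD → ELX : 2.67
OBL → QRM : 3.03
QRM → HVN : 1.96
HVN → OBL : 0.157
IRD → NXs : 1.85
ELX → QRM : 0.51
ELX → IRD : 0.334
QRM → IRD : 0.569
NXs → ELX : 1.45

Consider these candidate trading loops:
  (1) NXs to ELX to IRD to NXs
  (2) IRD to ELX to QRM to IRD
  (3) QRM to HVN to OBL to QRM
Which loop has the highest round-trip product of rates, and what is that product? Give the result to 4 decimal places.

(1) 1.45 × 0.334 × 1.85 = 0.89596
(2) 2.67 × 0.51 × 0.569 = 0.77481
(3) 1.96 × 0.157 × 3.03 = 0.93239
Highest is cycle (3) at 0.9324 (≤1, no arbitrage).

0.9324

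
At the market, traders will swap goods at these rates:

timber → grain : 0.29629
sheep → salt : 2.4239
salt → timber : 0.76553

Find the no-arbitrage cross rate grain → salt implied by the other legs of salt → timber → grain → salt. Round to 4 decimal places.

4.4088

Known legs of the cycle: 0.76553 × 0.29629 = 0.2268188837
For no arbitrage the full-cycle product must be 1, so the missing rate is 1 / 0.2268188837 ≈ 4.408804.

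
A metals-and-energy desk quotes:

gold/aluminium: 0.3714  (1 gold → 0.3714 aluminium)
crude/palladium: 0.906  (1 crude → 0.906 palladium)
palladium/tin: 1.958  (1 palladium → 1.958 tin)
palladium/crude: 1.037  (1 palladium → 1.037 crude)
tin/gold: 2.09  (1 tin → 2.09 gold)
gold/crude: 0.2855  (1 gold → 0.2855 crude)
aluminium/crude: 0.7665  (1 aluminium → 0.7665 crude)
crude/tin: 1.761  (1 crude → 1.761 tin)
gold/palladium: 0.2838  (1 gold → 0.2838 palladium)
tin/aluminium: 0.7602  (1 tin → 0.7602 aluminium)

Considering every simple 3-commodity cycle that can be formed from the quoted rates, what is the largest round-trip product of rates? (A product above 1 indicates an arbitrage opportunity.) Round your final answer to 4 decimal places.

1.1614

gold→palladium→tin→gold: 0.2838 × 1.958 × 2.09 = 1.16137
gold→crude→tin→gold: 0.2855 × 1.761 × 2.09 = 1.05078
crude→tin→aluminium→crude: 1.761 × 0.7602 × 0.7665 = 1.02612
Maximum is gold→palladium→tin→gold at 1.1614; arbitrage exists.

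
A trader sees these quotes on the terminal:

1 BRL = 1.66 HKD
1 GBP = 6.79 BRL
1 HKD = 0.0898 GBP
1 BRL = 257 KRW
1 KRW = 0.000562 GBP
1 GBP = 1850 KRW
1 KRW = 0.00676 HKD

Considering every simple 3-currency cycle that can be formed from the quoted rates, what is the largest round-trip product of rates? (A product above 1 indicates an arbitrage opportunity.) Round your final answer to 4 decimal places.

GBP→KRW→HKD→GBP: 1850 × 0.00676 × 0.0898 = 1.12304
BRL→HKD→GBP→BRL: 1.66 × 0.0898 × 6.79 = 1.01217
BRL→KRW→GBP→BRL: 257 × 0.000562 × 6.79 = 0.98071
Maximum is GBP→KRW→HKD→GBP at 1.1230; arbitrage exists.

1.1230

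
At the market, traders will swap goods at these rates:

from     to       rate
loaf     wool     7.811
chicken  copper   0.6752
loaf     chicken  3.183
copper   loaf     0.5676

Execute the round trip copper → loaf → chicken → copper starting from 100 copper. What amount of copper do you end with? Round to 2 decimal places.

100 copper × 0.5676 = 56.76 loaf
56.76 loaf × 3.183 = 180.66708 chicken
180.66708 chicken × 0.6752 = 121.986412416 copper

121.99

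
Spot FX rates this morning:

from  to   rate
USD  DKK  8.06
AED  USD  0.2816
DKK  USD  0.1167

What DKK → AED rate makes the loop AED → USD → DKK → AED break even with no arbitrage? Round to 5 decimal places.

Known legs of the cycle: 0.2816 × 8.06 = 2.269696
For no arbitrage the full-cycle product must be 1, so the missing rate is 1 / 2.269696 ≈ 0.4405876.

0.44059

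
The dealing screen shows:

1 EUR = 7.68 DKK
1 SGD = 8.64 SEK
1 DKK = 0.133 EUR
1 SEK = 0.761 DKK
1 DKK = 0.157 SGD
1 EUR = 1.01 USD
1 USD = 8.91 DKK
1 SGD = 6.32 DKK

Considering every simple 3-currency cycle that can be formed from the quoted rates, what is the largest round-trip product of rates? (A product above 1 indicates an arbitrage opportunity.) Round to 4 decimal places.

1.1969

USD→DKK→EUR→USD: 8.91 × 0.133 × 1.01 = 1.19688
SGD→SEK→DKK→SGD: 8.64 × 0.761 × 0.157 = 1.03228
Maximum is USD→DKK→EUR→USD at 1.1969; arbitrage exists.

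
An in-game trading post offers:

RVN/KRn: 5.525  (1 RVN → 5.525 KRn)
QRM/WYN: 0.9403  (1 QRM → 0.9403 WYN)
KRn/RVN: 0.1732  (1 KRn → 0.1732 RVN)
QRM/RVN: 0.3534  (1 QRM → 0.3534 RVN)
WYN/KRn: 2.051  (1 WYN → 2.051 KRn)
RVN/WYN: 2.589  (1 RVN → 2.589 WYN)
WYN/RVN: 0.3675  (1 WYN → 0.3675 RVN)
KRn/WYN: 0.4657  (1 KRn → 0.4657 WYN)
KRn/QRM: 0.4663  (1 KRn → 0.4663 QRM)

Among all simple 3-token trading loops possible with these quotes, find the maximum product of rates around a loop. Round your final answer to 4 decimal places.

0.9456

RVN→KRn→WYN→RVN: 5.525 × 0.4657 × 0.3675 = 0.94557
RVN→WYN→KRn→RVN: 2.589 × 2.051 × 0.1732 = 0.91970
RVN→KRn→QRM→RVN: 5.525 × 0.4663 × 0.3534 = 0.91047
QRM→WYN→KRn→QRM: 0.9403 × 2.051 × 0.4663 = 0.89929
Maximum is RVN→KRn→WYN→RVN at 0.9456; no arbitrage — every cycle loses value.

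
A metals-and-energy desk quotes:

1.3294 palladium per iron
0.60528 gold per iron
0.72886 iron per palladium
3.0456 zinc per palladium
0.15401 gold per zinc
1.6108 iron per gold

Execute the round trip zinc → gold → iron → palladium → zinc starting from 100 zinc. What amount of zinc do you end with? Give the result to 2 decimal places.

100.44

100 zinc × 0.15401 = 15.401 gold
15.401 gold × 1.6108 = 24.8079308 iron
24.8079308 iron × 1.3294 = 32.97966320552 palladium
32.97966320552 palladium × 3.0456 = 100.442862258731712 zinc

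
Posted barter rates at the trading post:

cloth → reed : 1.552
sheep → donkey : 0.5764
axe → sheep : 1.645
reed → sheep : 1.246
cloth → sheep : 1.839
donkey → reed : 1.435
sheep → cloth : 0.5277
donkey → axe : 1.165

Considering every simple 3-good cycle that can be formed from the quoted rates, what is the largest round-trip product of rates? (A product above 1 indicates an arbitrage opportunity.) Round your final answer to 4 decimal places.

1.1046

sheep→donkey→axe→sheep: 0.5764 × 1.165 × 1.645 = 1.10463
sheep→donkey→reed→sheep: 0.5764 × 1.435 × 1.246 = 1.03061
cloth→reed→sheep→cloth: 1.552 × 1.246 × 0.5277 = 1.02046
Maximum is sheep→donkey→axe→sheep at 1.1046; arbitrage exists.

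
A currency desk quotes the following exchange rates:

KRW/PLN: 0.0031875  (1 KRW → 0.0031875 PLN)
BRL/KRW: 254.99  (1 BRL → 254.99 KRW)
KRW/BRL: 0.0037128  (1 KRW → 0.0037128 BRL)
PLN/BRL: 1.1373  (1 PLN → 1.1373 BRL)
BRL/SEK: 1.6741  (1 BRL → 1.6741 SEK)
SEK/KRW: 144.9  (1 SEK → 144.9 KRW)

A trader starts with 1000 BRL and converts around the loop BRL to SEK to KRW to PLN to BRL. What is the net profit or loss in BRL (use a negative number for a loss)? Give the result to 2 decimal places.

-120.62

1000 BRL × 1.6741 = 1674.1 SEK
1674.1 SEK × 144.9 = 242577.09 KRW
242577.09 KRW × 0.0031875 = 773.214474375 PLN
773.214474375 PLN × 1.1373 = 879.3768217066875 BRL
Net change: 879.3768217066875 − 1000 = -120.6231782933125 BRL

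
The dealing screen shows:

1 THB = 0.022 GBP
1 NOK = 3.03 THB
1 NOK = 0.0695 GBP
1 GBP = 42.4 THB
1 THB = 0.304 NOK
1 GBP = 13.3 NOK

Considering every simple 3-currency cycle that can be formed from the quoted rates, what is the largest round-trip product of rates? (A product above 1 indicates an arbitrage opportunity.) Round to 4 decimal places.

THB→NOK→GBP→THB: 0.304 × 0.0695 × 42.4 = 0.89583
THB→GBP→NOK→THB: 0.022 × 13.3 × 3.03 = 0.88658
Maximum is THB→NOK→GBP→THB at 0.8958; no arbitrage — every cycle loses value.

0.8958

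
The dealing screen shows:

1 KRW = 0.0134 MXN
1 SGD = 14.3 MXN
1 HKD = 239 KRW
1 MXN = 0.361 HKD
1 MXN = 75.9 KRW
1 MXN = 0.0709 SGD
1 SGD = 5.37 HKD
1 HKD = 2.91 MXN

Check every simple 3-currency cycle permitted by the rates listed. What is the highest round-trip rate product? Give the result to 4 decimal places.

MXN→HKD→KRW→MXN: 0.361 × 239 × 0.0134 = 1.15614
MXN→SGD→HKD→MXN: 0.0709 × 5.37 × 2.91 = 1.10793
Maximum is MXN→HKD→KRW→MXN at 1.1561; arbitrage exists.

1.1561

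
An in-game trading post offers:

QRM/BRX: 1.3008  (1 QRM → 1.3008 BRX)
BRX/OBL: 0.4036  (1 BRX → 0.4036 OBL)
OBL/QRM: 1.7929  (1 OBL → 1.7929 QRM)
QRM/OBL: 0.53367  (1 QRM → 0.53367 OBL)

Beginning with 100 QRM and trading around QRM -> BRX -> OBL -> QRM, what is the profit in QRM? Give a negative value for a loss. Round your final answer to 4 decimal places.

100 QRM × 1.3008 = 130.08 BRX
130.08 BRX × 0.4036 = 52.500288 OBL
52.500288 OBL × 1.7929 = 94.1277663552 QRM
Net change: 94.1277663552 − 100 = -5.8722336448 QRM

-5.8722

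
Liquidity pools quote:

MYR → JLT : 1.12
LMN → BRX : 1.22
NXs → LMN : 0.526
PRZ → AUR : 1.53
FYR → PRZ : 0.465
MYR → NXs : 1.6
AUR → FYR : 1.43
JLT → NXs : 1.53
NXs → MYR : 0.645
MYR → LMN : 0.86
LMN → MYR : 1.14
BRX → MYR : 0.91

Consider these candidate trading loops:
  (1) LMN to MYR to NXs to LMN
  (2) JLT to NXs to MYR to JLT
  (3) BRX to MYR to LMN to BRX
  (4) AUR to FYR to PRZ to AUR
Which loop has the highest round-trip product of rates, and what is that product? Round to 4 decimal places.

(1) 1.14 × 1.6 × 0.526 = 0.95942
(2) 1.53 × 0.645 × 1.12 = 1.10527
(3) 0.91 × 0.86 × 1.22 = 0.95477
(4) 1.43 × 0.465 × 1.53 = 1.01737
Highest is cycle (2) at 1.1053 (>1, arbitrage).

1.1053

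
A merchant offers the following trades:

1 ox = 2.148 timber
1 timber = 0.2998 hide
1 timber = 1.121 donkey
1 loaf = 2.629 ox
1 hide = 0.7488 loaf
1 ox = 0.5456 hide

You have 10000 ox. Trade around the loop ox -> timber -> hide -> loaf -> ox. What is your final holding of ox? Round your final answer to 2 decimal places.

10000 ox × 2.148 = 21480 timber
21480 timber × 0.2998 = 6439.704 hide
6439.704 hide × 0.7488 = 4822.0503552 loaf
4822.0503552 loaf × 2.629 = 12677.1703838208 ox

12677.17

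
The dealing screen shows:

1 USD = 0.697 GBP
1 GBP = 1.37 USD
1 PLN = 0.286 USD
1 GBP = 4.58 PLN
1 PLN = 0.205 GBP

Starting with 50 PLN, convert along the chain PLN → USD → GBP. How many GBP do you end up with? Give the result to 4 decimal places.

9.9671

50 PLN × 0.286 = 14.3 USD
14.3 USD × 0.697 = 9.9671 GBP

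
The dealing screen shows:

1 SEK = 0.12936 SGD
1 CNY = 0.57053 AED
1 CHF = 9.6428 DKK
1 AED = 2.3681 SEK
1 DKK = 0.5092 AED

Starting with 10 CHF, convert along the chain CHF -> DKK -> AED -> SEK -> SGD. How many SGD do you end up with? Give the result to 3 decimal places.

10 CHF × 9.6428 = 96.428 DKK
96.428 DKK × 0.5092 = 49.1011376 AED
49.1011376 AED × 2.3681 = 116.27640395056 SEK
116.27640395056 SEK × 0.12936 = 15.0415156150444416 SGD

15.042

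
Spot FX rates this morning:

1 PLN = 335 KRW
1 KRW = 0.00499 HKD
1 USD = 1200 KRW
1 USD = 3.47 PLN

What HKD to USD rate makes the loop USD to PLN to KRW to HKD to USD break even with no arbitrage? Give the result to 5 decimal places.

Known legs of the cycle: 3.47 × 335 × 0.00499 = 5.8006255
For no arbitrage the full-cycle product must be 1, so the missing rate is 1 / 5.8006255 ≈ 0.1723952.

0.17240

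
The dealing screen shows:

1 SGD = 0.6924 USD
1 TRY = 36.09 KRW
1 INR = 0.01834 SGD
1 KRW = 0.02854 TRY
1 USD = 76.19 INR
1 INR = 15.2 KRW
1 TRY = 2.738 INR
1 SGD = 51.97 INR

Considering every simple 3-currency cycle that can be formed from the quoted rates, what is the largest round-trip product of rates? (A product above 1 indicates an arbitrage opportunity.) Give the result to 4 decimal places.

INR→KRW→TRY→INR: 15.2 × 0.02854 × 2.738 = 1.18777
INR→SGD→USD→INR: 0.01834 × 0.6924 × 76.19 = 0.96751
Maximum is INR→KRW→TRY→INR at 1.1878; arbitrage exists.

1.1878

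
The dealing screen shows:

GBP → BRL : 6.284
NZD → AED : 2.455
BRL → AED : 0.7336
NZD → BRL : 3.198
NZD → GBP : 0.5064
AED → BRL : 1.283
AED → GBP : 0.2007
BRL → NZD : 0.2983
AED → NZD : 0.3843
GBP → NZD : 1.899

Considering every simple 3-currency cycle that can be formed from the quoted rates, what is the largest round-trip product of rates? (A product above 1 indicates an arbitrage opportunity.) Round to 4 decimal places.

0.9493

BRL→NZD→GBP→BRL: 0.2983 × 0.5064 × 6.284 = 0.94926
AED→BRL→NZD→AED: 1.283 × 0.2983 × 2.455 = 0.93957
AED→GBP→NZD→AED: 0.2007 × 1.899 × 2.455 = 0.93567
AED→GBP→BRL→AED: 0.2007 × 6.284 × 0.7336 = 0.92522
AED→NZD→BRL→AED: 0.3843 × 3.198 × 0.7336 = 0.90159
Maximum is BRL→NZD→GBP→BRL at 0.9493; no arbitrage — every cycle loses value.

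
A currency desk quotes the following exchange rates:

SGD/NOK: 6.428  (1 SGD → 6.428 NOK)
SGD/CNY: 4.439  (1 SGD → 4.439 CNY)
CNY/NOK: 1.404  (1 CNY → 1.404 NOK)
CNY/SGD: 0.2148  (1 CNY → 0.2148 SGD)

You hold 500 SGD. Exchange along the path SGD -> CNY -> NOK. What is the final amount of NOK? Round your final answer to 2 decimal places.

500 SGD × 4.439 = 2219.5 CNY
2219.5 CNY × 1.404 = 3116.178 NOK

3116.18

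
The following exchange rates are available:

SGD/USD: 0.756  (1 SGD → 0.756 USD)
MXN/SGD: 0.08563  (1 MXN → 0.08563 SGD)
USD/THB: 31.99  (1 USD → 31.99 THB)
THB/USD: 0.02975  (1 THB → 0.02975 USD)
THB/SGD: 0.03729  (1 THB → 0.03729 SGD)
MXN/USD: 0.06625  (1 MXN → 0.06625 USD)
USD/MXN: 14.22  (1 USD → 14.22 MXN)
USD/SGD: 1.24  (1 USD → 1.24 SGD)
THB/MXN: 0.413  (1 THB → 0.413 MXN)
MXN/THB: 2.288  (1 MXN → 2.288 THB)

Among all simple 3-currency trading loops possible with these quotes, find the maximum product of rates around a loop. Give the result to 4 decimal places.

0.9679

THB→USD→MXN→THB: 0.02975 × 14.22 × 2.288 = 0.96793
SGD→USD→MXN→SGD: 0.756 × 14.22 × 0.08563 = 0.92055
SGD→USD→THB→SGD: 0.756 × 31.99 × 0.03729 = 0.90184
THB→MXN→USD→THB: 0.413 × 0.06625 × 31.99 = 0.87529
Maximum is THB→USD→MXN→THB at 0.9679; no arbitrage — every cycle loses value.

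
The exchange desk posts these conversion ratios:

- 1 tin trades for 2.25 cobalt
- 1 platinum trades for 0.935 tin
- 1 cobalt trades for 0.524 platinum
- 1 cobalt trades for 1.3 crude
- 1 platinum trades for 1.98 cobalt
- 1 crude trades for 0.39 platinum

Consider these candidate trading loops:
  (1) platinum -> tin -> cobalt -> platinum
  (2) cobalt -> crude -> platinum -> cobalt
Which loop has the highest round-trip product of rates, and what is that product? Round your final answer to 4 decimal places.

(1) 0.935 × 2.25 × 0.524 = 1.10237
(2) 1.3 × 0.39 × 1.98 = 1.00386
Highest is cycle (1) at 1.1024 (>1, arbitrage).

1.1024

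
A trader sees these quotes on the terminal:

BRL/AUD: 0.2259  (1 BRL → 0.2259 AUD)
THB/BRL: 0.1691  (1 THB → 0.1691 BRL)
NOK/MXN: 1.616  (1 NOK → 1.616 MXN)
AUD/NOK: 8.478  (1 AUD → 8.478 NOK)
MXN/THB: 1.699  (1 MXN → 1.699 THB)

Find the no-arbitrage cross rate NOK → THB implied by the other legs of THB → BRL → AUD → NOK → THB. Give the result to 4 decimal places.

3.0878

Known legs of the cycle: 0.1691 × 0.2259 × 8.478 = 0.32385697182
For no arbitrage the full-cycle product must be 1, so the missing rate is 1 / 0.32385697182 ≈ 3.087783.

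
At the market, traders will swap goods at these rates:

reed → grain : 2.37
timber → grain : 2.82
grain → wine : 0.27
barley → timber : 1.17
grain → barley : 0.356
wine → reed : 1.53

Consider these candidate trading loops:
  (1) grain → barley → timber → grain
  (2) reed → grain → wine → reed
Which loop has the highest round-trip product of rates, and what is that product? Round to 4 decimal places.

(1) 0.356 × 1.17 × 2.82 = 1.17459
(2) 2.37 × 0.27 × 1.53 = 0.97905
Highest is cycle (1) at 1.1746 (>1, arbitrage).

1.1746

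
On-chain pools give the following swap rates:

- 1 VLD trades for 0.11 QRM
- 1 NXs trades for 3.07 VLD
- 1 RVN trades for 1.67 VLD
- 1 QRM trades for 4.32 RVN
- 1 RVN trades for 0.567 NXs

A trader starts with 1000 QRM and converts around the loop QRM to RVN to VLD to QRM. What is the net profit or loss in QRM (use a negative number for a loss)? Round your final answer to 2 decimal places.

1000 QRM × 4.32 = 4320 RVN
4320 RVN × 1.67 = 7214.4 VLD
7214.4 VLD × 0.11 = 793.584 QRM
Net change: 793.584 − 1000 = -206.416 QRM

-206.42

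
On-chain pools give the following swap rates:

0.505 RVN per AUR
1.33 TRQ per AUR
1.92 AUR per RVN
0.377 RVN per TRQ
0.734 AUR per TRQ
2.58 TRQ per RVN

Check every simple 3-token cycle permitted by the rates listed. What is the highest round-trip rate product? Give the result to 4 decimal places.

0.9627

RVN→AUR→TRQ→RVN: 1.92 × 1.33 × 0.377 = 0.96271
RVN→TRQ→AUR→RVN: 2.58 × 0.734 × 0.505 = 0.95633
Maximum is RVN→AUR→TRQ→RVN at 0.9627; no arbitrage — every cycle loses value.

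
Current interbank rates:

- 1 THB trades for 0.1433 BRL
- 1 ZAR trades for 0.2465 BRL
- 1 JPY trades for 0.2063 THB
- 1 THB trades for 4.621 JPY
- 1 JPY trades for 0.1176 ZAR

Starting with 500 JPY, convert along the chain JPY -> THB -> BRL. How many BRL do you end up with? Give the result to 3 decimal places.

500 JPY × 0.2063 = 103.15 THB
103.15 THB × 0.1433 = 14.781395 BRL

14.781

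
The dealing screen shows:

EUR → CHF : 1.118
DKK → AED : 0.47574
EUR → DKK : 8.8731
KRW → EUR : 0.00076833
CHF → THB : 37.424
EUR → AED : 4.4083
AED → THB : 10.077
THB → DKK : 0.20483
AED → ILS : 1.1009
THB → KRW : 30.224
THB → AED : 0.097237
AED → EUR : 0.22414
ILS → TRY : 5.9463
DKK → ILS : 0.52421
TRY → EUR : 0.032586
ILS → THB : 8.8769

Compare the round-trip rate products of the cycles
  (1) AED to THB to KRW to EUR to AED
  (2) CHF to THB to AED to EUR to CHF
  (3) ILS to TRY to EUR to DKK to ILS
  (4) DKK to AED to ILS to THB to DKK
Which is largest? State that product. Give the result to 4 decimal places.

1.0316

(1) 10.077 × 30.224 × 0.00076833 × 4.4083 = 1.03158
(2) 37.424 × 0.097237 × 0.22414 × 1.118 = 0.91189
(3) 5.9463 × 0.032586 × 8.8731 × 0.52421 = 0.90128
(4) 0.47574 × 1.1009 × 8.8769 × 0.20483 = 0.95230
Highest is cycle (1) at 1.0316 (>1, arbitrage).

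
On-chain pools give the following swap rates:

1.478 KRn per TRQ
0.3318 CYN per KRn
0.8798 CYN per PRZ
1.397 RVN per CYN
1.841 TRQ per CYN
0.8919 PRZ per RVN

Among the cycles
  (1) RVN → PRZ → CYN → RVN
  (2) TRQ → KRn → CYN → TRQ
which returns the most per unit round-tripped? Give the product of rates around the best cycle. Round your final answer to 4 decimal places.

1.0962

(1) 0.8919 × 0.8798 × 1.397 = 1.09622
(2) 1.478 × 0.3318 × 1.841 = 0.90283
Highest is cycle (1) at 1.0962 (>1, arbitrage).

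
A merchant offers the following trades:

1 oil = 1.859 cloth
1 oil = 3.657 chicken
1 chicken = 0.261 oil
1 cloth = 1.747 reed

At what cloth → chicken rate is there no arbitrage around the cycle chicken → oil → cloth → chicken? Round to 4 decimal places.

2.0610

Known legs of the cycle: 0.261 × 1.859 = 0.485199
For no arbitrage the full-cycle product must be 1, so the missing rate is 1 / 0.485199 ≈ 2.061010.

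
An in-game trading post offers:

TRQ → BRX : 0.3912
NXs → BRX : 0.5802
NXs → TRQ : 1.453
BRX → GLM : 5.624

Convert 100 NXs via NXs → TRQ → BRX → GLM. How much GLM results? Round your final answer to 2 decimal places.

319.68

100 NXs × 1.453 = 145.3 TRQ
145.3 TRQ × 0.3912 = 56.84136 BRX
56.84136 BRX × 5.624 = 319.67580864 GLM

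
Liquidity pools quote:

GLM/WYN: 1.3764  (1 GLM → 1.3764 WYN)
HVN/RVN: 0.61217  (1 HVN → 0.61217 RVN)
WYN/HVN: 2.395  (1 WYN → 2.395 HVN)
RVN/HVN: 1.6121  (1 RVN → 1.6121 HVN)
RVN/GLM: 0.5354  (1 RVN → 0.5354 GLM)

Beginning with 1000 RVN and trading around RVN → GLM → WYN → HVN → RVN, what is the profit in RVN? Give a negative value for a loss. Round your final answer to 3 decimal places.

1000 RVN × 0.5354 = 535.4 GLM
535.4 GLM × 1.3764 = 736.92456 WYN
736.92456 WYN × 2.395 = 1764.9343212 HVN
1764.9343212 HVN × 0.61217 = 1080.439843409004 RVN
Net change: 1080.439843409004 − 1000 = 80.439843409004 RVN

80.440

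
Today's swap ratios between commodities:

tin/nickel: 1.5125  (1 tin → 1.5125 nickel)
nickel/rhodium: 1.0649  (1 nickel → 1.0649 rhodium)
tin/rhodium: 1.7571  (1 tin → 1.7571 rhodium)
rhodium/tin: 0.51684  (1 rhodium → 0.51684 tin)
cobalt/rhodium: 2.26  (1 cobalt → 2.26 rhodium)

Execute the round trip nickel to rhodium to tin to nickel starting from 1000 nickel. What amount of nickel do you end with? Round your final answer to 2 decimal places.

832.45

1000 nickel × 1.0649 = 1064.9 rhodium
1064.9 rhodium × 0.51684 = 550.382916 tin
550.382916 tin × 1.5125 = 832.45416045 nickel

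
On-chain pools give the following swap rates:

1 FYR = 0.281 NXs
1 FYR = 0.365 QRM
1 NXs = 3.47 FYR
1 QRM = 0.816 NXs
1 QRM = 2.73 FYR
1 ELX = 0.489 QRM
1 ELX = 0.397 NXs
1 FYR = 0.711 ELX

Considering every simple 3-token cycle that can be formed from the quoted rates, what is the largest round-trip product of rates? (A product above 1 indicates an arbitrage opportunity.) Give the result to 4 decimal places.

1.0335

FYR→QRM→NXs→FYR: 0.365 × 0.816 × 3.47 = 1.03350
FYR→ELX→NXs→FYR: 0.711 × 0.397 × 3.47 = 0.97947
FYR→ELX→QRM→FYR: 0.711 × 0.489 × 2.73 = 0.94916
Maximum is FYR→QRM→NXs→FYR at 1.0335; arbitrage exists.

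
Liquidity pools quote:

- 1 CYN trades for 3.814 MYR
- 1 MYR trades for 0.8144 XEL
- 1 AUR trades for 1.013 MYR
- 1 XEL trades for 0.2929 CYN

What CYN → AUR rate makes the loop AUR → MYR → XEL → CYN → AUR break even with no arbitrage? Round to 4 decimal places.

4.1384

Known legs of the cycle: 1.013 × 0.8144 × 0.2929 = 0.24163875088
For no arbitrage the full-cycle product must be 1, so the missing rate is 1 / 0.24163875088 ≈ 4.138409.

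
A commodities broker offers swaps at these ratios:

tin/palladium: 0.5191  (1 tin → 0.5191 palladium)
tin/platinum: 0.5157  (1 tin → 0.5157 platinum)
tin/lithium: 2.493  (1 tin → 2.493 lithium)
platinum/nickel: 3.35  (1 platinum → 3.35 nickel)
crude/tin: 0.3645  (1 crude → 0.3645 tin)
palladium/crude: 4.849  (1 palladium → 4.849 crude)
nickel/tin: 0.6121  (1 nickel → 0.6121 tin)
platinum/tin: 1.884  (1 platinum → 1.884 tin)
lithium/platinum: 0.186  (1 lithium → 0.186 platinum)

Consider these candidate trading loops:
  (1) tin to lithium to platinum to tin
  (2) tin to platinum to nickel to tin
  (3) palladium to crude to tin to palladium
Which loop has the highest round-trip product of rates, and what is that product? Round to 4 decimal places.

1.0575

(1) 2.493 × 0.186 × 1.884 = 0.87361
(2) 0.5157 × 3.35 × 0.6121 = 1.05746
(3) 4.849 × 0.3645 × 0.5191 = 0.91749
Highest is cycle (2) at 1.0575 (>1, arbitrage).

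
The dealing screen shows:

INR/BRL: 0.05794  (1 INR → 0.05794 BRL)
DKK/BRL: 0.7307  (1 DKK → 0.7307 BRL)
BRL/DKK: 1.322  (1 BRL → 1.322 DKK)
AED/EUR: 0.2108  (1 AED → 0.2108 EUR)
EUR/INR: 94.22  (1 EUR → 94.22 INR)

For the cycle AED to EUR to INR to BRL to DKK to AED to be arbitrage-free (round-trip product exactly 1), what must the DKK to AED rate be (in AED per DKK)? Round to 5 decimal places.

0.65732

Known legs of the cycle: 0.2108 × 94.22 × 0.05794 × 1.322 = 1.52133078116768
For no arbitrage the full-cycle product must be 1, so the missing rate is 1 / 1.52133078116768 ≈ 0.6573192.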